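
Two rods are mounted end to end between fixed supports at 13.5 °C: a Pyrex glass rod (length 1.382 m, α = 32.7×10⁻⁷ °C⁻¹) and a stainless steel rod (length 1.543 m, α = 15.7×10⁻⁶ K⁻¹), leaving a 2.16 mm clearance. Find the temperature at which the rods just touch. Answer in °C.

α₁L₁ = 4.51914×10⁻⁶ m/K, α₂L₂ = 2.42251×10⁻⁵ m/K → total 2.874424×10⁻⁵ m/K
ΔT = g/(α₁L₁+α₂L₂) = 2.16×10⁻³ / 2.874424×10⁻⁵ = 75.145 K
T = 13.5 + 75.145 = 88.645 °C

T = 88.6 °C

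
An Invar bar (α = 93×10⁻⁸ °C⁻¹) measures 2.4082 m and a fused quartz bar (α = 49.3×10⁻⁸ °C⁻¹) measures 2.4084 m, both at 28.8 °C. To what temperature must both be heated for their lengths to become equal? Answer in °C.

Equal length when α₁L₁ΔT − α₂L₂ΔT = L₂ − L₁ = 2.00×10⁻⁴ m
α₁L₁ = 2.239626×10⁻⁶, α₂L₂ = 1.1873412×10⁻⁶ → Δ(αL) = 1.0522848×10⁻⁶ m/K
ΔT = 2.00×10⁻⁴ / 1.0522848×10⁻⁶ = 190.063 K, so T = 28.8 + 190.063 = 218.863 °C

T = 218.9 °C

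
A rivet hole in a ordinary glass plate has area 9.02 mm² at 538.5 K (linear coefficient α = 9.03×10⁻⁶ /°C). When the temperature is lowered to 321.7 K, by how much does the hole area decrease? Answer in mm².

ΔA = 0.0353 mm²

Area coefficient ≈ 2α; |ΔT| = 216.8 K
ΔA = 2αA₀ΔT = 2(9.03×10⁻⁶)(9.02)(216.8) = 0.0353 mm²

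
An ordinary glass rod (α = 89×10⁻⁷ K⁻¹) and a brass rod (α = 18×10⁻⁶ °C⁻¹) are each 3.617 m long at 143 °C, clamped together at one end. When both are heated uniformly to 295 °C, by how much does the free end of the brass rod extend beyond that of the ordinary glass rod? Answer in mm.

ΔT = 152 K
ordinary glass: ΔL = 89×10⁻⁷ × 3.617 m × 152 = 4.8931×10⁻³ m = 4.8931 mm
brass: ΔL = 18×10⁻⁶ × 3.617 m × 152 = 9.8961×10⁻³ m = 9.8961 mm
difference = 9.8961 − 4.8931 = 5.0030 mm

5.00 mm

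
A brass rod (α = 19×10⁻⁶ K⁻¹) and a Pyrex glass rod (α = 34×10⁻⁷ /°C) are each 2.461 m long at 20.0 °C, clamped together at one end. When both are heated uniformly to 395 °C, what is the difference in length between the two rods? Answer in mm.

14.4 mm

ΔT = 375.0 K
brass: ΔL = 19×10⁻⁶ × 2.461 m × 375.0 = 1.7535×10⁻² m = 17.535 mm
Pyrex glass: ΔL = 34×10⁻⁷ × 2.461 m × 375.0 = 3.1378×10⁻³ m = 3.1378 mm
difference = 17.535 − 3.1378 = 14.3972 mm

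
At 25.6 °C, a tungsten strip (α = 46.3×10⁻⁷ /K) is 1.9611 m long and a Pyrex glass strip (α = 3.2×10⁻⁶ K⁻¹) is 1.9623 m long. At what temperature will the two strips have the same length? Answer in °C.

T = 454.1 °C

Equal length when α₁L₁ΔT − α₂L₂ΔT = L₂ − L₁ = 1.20×10⁻³ m
α₁L₁ = 9.079893×10⁻⁶, α₂L₂ = 6.27936×10⁻⁶ → Δ(αL) = 2.800533×10⁻⁶ m/K
ΔT = 1.20×10⁻³ / 2.800533×10⁻⁶ = 428.490 K, so T = 25.6 + 428.490 = 454.090 °C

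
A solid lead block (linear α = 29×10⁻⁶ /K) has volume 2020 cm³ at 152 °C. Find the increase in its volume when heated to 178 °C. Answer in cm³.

ΔV = 4.57 cm³

Isotropic solid: β ≈ 3α = 8.7×10⁻⁵ /K; ΔT = 26 K
ΔV = 3αV₀ΔT = 3(29×10⁻⁶)(2020)(26) = 4.57 cm³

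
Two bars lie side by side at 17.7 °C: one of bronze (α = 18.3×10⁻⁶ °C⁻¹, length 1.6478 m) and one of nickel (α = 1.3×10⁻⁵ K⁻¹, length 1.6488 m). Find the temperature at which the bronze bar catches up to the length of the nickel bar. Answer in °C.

T = 132.4 °C

L₁(1 + α₁ΔT) = L₂(1 + α₂ΔT) ⇒ ΔT = (L₂ − L₁)/(α₁L₁ − α₂L₂)
L₂ − L₁ = 1.6488 − 1.6478 = 1.00×10⁻³ m
α₁L₁ − α₂L₂ = 18.3×10⁻⁶×1.6478 − 1.3×10⁻⁵×1.6488 = 8.72034×10⁻⁶ m/K
ΔT = 1.00×10⁻³ / 8.72034×10⁻⁶ = 114.674 K
T = 17.7 + 114.674 = 132.374 °C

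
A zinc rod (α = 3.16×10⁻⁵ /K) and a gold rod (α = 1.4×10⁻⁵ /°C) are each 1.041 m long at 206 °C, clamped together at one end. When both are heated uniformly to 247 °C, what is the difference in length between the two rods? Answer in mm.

ΔT = 41 K
zinc: ΔL = 3.16×10⁻⁵ × 1.041 m × 41 = 1.3487×10⁻³ m = 1.3487 mm
gold: ΔL = 1.4×10⁻⁵ × 1.041 m × 41 = 5.9753×10⁻⁴ m = 0.59753 mm
difference = 1.3487 − 0.59753 = 0.75117 mm

0.751 mm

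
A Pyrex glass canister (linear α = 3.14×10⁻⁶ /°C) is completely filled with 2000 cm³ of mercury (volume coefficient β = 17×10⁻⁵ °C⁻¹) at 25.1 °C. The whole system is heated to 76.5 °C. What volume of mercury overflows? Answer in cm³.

16.5 cm³

The canister also expands: β_container ≈ 3α = 9.42×10⁻⁶ /K
Net overflow = V₀(β_liq − 3α_cont)ΔT
β − 3α = 1.70×10⁻⁴ − 9.42×10⁻⁶ = 1.6058×10⁻⁴ /K; ΔT = 51.4 K
ΔV = 2000 × 1.6058×10⁻⁴ × 51.4 = 16.5 cm³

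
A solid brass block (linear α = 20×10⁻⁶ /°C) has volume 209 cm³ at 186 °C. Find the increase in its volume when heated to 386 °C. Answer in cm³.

ΔV = 2.51 cm³

Isotropic solid: β ≈ 3α = 6.0×10⁻⁵ /K; ΔT = 200 K
ΔV = 3αV₀ΔT = 3(20×10⁻⁶)(209)(200) = 2.51 cm³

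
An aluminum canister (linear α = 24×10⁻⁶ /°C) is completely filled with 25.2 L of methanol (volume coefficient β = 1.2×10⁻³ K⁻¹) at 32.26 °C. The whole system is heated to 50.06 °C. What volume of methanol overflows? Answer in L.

The canister also expands: β_container ≈ 3α = 7.2×10⁻⁵ /K
Net overflow = V₀(β_liq − 3α_cont)ΔT
β − 3α = 1.20×10⁻³ − 7.2×10⁻⁵ = 1.128×10⁻³ /K; ΔT = 17.80 K
ΔV = 25.2 × 1.128×10⁻³ × 17.80 = 0.506 L

0.506 L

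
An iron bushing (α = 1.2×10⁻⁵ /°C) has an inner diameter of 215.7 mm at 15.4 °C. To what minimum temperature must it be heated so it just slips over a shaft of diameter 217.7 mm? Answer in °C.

T = 788 °C

Required Δd = 217.7 − 215.7 = 2.0 mm
Δd = αd₀ΔT ⇒ ΔT = Δd/(αd₀) = 2.0 / (1.2×10⁻⁵ × 215.7) = 772.68 K
T_min = 15.4 + 772.68 = 788.08 °C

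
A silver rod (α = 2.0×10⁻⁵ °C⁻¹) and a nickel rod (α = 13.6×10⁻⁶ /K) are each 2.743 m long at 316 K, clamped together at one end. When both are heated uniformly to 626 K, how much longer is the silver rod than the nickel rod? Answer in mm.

5.44 mm

ΔT = 310 K
silver: ΔL = 2.0×10⁻⁵ × 2.743 m × 310 = 1.7007×10⁻² m = 17.007 mm
nickel: ΔL = 13.6×10⁻⁶ × 2.743 m × 310 = 1.1564×10⁻² m = 11.564 mm
difference = 17.007 − 11.564 = 5.443 mm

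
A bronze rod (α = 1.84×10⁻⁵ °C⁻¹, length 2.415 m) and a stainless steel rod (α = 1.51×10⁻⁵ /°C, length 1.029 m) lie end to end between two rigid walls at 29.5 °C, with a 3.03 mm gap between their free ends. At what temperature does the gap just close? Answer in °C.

α₁L₁ = 4.4436×10⁻⁵ m/K, α₂L₂ = 1.55379×10⁻⁵ m/K → total 5.99739×10⁻⁵ m/K
ΔT = g/(α₁L₁+α₂L₂) = 3.03×10⁻³ / 5.99739×10⁻⁵ = 50.522 K
T = 29.5 + 50.522 = 80.022 °C

T = 80.0 °C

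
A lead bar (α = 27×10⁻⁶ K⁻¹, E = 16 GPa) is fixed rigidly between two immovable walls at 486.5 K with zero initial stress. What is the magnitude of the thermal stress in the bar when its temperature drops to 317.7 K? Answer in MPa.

σ = 72.9 MPa

Fully constrained: the free strain ε = αΔT is blocked, so σ = Eε = EαΔT.
|ΔT| = 168.8 K
σ = 16.0×10⁹ × 27×10⁻⁶ × 168.8 = 7.29×10⁷ Pa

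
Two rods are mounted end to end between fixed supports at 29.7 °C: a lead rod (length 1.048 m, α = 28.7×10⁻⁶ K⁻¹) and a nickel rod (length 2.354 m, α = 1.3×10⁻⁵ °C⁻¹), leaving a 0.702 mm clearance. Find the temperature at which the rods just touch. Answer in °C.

T = 41.3 °C

α₁L₁ = 3.00776×10⁻⁵ m/K, α₂L₂ = 3.0602×10⁻⁵ m/K → total 6.06796×10⁻⁵ m/K
ΔT = g/(α₁L₁+α₂L₂) = 7.02×10⁻⁴ / 6.06796×10⁻⁵ = 11.569 K
T = 29.7 + 11.569 = 41.269 °C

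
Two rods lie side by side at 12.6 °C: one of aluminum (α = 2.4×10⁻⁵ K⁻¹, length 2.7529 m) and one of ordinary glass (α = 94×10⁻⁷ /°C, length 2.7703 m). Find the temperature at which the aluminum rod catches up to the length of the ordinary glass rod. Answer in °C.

Equal length when α₁L₁ΔT − α₂L₂ΔT = L₂ − L₁ = 1.74×10⁻² m
α₁L₁ = 6.60696×10⁻⁵, α₂L₂ = 2.604082×10⁻⁵ → Δ(αL) = 4.002878×10⁻⁵ m/K
ΔT = 1.74×10⁻² / 4.002878×10⁻⁵ = 434.687 K, so T = 12.6 + 434.687 = 447.287 °C

T = 447.3 °C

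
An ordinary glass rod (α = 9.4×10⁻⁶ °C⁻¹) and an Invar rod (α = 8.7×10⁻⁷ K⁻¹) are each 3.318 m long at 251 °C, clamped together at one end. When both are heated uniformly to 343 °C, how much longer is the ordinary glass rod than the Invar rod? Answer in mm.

2.60 mm

ΔT = 92 K
ordinary glass: ΔL = 9.4×10⁻⁶ × 3.318 m × 92 = 2.8694×10⁻³ m = 2.8694 mm
Invar: ΔL = 8.7×10⁻⁷ × 3.318 m × 92 = 2.6557×10⁻⁴ m = 0.26557 mm
difference = 2.8694 − 0.26557 = 2.60383 mm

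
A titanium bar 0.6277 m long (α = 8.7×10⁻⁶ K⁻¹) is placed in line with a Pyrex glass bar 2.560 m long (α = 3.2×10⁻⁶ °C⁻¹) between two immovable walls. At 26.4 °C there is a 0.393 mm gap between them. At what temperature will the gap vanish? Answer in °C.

T = 55.2 °C

Gap closes when ΔL₁ + ΔL₂ = 0.393 mm = 3.93×10⁻⁴ m
(α₁L₁ + α₂L₂)ΔT = g
α₁L₁ + α₂L₂ = 8.7×10⁻⁶×0.6277 + 3.2×10⁻⁶×2.560 = 1.365299×10⁻⁵ m/K
ΔT = 3.93×10⁻⁴ / 1.365299×10⁻⁵ = 28.785 K
T = 26.4 + 28.785 = 55.185 °C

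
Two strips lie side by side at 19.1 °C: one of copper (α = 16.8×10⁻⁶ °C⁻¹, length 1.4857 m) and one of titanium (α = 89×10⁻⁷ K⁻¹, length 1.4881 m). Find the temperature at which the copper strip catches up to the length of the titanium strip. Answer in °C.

L₁(1 + α₁ΔT) = L₂(1 + α₂ΔT) ⇒ ΔT = (L₂ − L₁)/(α₁L₁ − α₂L₂)
L₂ − L₁ = 1.4881 − 1.4857 = 2.40×10⁻³ m
α₁L₁ − α₂L₂ = 16.8×10⁻⁶×1.4857 − 89×10⁻⁷×1.4881 = 1.171567×10⁻⁵ m/K
ΔT = 2.40×10⁻³ / 1.171567×10⁻⁵ = 204.854 K
T = 19.1 + 204.854 = 223.954 °C

T = 224.0 °C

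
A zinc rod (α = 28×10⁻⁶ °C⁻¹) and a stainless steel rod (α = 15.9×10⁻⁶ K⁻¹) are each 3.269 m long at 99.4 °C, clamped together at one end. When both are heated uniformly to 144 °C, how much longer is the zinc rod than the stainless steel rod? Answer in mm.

ΔT = 44.6 K
zinc: ΔL = 28×10⁻⁶ × 3.269 m × 44.6 = 4.0823×10⁻³ m = 4.0823 mm
stainless steel: ΔL = 15.9×10⁻⁶ × 3.269 m × 44.6 = 2.3182×10⁻³ m = 2.3182 mm
difference = 4.0823 − 2.3182 = 1.7641 mm

1.76 mm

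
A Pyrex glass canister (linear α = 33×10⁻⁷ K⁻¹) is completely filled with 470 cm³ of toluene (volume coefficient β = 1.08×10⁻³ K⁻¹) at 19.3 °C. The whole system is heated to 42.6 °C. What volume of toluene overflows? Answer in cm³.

11.7 cm³

The canister also expands: β_container ≈ 3α = 9.9×10⁻⁶ /K
Net overflow = V₀(β_liq − 3α_cont)ΔT
β − 3α = 1.08×10⁻³ − 9.9×10⁻⁶ = 1.0701×10⁻³ /K; ΔT = 23.3 K
ΔV = 470 × 1.0701×10⁻³ × 23.3 = 11.7 cm³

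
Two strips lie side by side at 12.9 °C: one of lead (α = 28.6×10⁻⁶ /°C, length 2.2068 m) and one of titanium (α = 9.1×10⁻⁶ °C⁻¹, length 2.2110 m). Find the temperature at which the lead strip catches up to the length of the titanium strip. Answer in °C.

T = 110.6 °C

Equal length when α₁L₁ΔT − α₂L₂ΔT = L₂ − L₁ = 4.20×10⁻³ m
α₁L₁ = 6.311448×10⁻⁵, α₂L₂ = 2.01201×10⁻⁵ → Δ(αL) = 4.299438×10⁻⁵ m/K
ΔT = 4.20×10⁻³ / 4.299438×10⁻⁵ = 97.687 K, so T = 12.9 + 97.687 = 110.587 °C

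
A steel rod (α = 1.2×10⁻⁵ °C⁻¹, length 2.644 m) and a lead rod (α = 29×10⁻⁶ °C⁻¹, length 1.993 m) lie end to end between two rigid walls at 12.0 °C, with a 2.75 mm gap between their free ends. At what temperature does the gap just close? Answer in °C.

T = 42.7 °C

α₁L₁ = 3.1728×10⁻⁵ m/K, α₂L₂ = 5.7797×10⁻⁵ m/K → total 8.9525×10⁻⁵ m/K
ΔT = g/(α₁L₁+α₂L₂) = 2.75×10⁻³ / 8.9525×10⁻⁵ = 30.718 K
T = 12.0 + 30.718 = 42.718 °C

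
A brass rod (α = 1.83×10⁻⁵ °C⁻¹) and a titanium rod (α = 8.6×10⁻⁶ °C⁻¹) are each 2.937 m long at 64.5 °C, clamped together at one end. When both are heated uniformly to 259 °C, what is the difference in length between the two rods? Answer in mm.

5.54 mm

ΔT = 194.5 K
brass: ΔL = 1.83×10⁻⁵ × 2.937 m × 194.5 = 1.0454×10⁻² m = 10.454 mm
titanium: ΔL = 8.6×10⁻⁶ × 2.937 m × 194.5 = 4.9127×10⁻³ m = 4.9127 mm
difference = 10.454 − 4.9127 = 5.5413 mm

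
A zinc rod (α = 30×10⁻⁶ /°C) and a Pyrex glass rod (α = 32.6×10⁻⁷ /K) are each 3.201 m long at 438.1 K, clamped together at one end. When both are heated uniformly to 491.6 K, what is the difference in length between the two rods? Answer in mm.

4.58 mm

ΔT = 53.5 K
zinc: ΔL = 30×10⁻⁶ × 3.201 m × 53.5 = 5.1376×10⁻³ m = 5.1376 mm
Pyrex glass: ΔL = 32.6×10⁻⁷ × 3.201 m × 53.5 = 5.5829×10⁻⁴ m = 0.55829 mm
difference = 5.1376 − 0.55829 = 4.57931 mm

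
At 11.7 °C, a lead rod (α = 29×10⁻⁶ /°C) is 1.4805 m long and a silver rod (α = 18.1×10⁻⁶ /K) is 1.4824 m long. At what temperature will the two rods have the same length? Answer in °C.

Equal length when α₁L₁ΔT − α₂L₂ΔT = L₂ − L₁ = 1.90×10⁻³ m
α₁L₁ = 4.29345×10⁻⁵, α₂L₂ = 2.683144×10⁻⁵ → Δ(αL) = 1.610306×10⁻⁵ m/K
ΔT = 1.90×10⁻³ / 1.610306×10⁻⁵ = 117.990 K, so T = 11.7 + 117.990 = 129.690 °C

T = 129.7 °C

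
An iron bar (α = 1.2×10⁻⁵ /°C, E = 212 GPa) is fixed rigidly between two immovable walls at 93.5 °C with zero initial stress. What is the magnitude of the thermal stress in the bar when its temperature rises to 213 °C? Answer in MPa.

Fully constrained: the free strain ε = αΔT is blocked, so σ = Eε = EαΔT.
|ΔT| = 119.5 K
σ = 212×10⁹ × 1.2×10⁻⁵ × 119.5 = 3.04×10⁸ Pa

σ = 304 MPa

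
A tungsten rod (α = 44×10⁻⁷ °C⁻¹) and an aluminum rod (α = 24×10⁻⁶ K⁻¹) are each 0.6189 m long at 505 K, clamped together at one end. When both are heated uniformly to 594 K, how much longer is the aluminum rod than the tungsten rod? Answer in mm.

1.08 mm

ΔT = 89 K
tungsten: ΔL = 44×10⁻⁷ × 0.6189 m × 89 = 2.4236×10⁻⁴ m = 0.24236 mm
aluminum: ΔL = 24×10⁻⁶ × 0.6189 m × 89 = 1.3220×10⁻³ m = 1.3220 mm
difference = 1.3220 − 0.24236 = 1.07964 mm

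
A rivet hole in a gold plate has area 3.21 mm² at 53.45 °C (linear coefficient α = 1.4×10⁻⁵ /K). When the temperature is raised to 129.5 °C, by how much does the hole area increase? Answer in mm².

Area coefficient ≈ 2α; |ΔT| = 76.05 K
ΔA = 2αA₀ΔT = 2(1.4×10⁻⁵)(3.21)(76.05) = 6.84×10⁻³ mm²

ΔA = 0.00684 mm²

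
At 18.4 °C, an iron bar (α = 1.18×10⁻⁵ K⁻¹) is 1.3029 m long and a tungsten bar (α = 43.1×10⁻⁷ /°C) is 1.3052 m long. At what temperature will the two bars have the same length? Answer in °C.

T = 254.3 °C

Equal length when α₁L₁ΔT − α₂L₂ΔT = L₂ − L₁ = 2.30×10⁻³ m
α₁L₁ = 1.537422×10⁻⁵, α₂L₂ = 5.625412×10⁻⁶ → Δ(αL) = 9.748808×10⁻⁶ m/K
ΔT = 2.30×10⁻³ / 9.748808×10⁻⁶ = 235.926 K, so T = 18.4 + 235.926 = 254.326 °C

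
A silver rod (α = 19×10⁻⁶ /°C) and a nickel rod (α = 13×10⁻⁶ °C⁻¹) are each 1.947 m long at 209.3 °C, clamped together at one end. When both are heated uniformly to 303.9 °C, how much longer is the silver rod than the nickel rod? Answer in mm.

1.11 mm

ΔT = 94.6 K
silver: ΔL = 19×10⁻⁶ × 1.947 m × 94.6 = 3.4995×10⁻³ m = 3.4995 mm
nickel: ΔL = 13×10⁻⁶ × 1.947 m × 94.6 = 2.3944×10⁻³ m = 2.3944 mm
difference = 3.4995 − 2.3944 = 1.1051 mm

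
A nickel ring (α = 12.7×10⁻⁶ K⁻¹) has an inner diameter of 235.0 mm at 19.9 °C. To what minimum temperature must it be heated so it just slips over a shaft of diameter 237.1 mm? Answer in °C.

T = 724 °C

Required Δd = 237.1 − 235.0 = 2.1 mm
Δd = αd₀ΔT ⇒ ΔT = Δd/(αd₀) = 2.1 / (12.7×10⁻⁶ × 235.0) = 703.64 K
T_min = 19.9 + 703.64 = 723.54 °C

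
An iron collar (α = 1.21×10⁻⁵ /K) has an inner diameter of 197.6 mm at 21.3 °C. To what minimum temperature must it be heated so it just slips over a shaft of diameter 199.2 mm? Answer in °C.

T = 690 °C

Required Δd = 199.2 − 197.6 = 1.6 mm
Δd = αd₀ΔT ⇒ ΔT = Δd/(αd₀) = 1.6 / (1.21×10⁻⁵ × 197.6) = 669.19 K
T_min = 21.3 + 669.19 = 690.49 °C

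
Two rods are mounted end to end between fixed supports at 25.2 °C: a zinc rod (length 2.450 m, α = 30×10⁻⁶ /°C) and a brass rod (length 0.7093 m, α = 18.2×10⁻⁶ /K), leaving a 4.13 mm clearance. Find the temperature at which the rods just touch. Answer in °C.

T = 73.0 °C

Gap closes when ΔL₁ + ΔL₂ = 4.13 mm = 4.13×10⁻³ m
(α₁L₁ + α₂L₂)ΔT = g
α₁L₁ + α₂L₂ = 30×10⁻⁶×2.450 + 18.2×10⁻⁶×0.7093 = 8.640926×10⁻⁵ m/K
ΔT = 4.13×10⁻³ / 8.640926×10⁻⁵ = 47.796 K
T = 25.2 + 47.796 = 72.996 °C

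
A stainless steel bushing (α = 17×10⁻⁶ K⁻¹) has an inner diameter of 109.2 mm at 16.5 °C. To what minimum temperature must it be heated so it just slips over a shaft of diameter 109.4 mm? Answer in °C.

Required Δd = 109.4 − 109.2 = 0.2 mm
Δd = αd₀ΔT ⇒ ΔT = Δd/(αd₀) = 0.2 / (17×10⁻⁶ × 109.2) = 107.74 K
T_min = 16.5 + 107.74 = 124.24 °C

T = 124 °C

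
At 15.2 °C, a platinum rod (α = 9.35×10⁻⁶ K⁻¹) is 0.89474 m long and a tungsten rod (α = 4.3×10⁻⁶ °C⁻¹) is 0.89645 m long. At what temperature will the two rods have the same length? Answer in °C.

T = 394.3 °C

Equal length when α₁L₁ΔT − α₂L₂ΔT = L₂ − L₁ = 1.71×10⁻³ m
α₁L₁ = 8.365819×10⁻⁶, α₂L₂ = 3.854735×10⁻⁶ → Δ(αL) = 4.511084×10⁻⁶ m/K
ΔT = 1.71×10⁻³ / 4.511084×10⁻⁶ = 379.066 K, so T = 15.2 + 379.066 = 394.266 °C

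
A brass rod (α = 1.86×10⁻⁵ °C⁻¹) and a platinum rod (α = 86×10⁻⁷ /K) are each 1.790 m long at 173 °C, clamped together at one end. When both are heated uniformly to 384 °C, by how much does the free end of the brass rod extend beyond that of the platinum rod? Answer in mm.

ΔT = 211 K
brass: ΔL = 1.86×10⁻⁵ × 1.790 m × 211 = 7.0250×10⁻³ m = 7.0250 mm
platinum: ΔL = 86×10⁻⁷ × 1.790 m × 211 = 3.2481×10⁻³ m = 3.2481 mm
difference = 7.0250 − 3.2481 = 3.7769 mm

3.78 mm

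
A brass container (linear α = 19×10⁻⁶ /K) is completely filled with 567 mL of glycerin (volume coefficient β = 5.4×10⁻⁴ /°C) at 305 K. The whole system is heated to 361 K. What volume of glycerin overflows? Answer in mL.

The container also expands: β_container ≈ 3α = 5.7×10⁻⁵ /K
Net overflow = V₀(β_liq − 3α_cont)ΔT
β − 3α = 5.40×10⁻⁴ − 5.7×10⁻⁵ = 4.83×10⁻⁴ /K; ΔT = 56 K
ΔV = 567 × 4.83×10⁻⁴ × 56 = 15.3 mL

15.3 mL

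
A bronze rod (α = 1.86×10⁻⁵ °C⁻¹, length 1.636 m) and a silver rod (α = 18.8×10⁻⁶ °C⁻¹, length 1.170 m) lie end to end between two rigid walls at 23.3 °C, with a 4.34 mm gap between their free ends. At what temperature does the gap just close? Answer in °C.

T = 106 °C

Gap closes when ΔL₁ + ΔL₂ = 4.34 mm = 4.34×10⁻³ m
(α₁L₁ + α₂L₂)ΔT = g
α₁L₁ + α₂L₂ = 1.86×10⁻⁵×1.636 + 18.8×10⁻⁶×1.170 = 5.24256×10⁻⁵ m/K
ΔT = 4.34×10⁻³ / 5.24256×10⁻⁵ = 82.78 K
T = 23.3 + 82.78 = 106.08 °C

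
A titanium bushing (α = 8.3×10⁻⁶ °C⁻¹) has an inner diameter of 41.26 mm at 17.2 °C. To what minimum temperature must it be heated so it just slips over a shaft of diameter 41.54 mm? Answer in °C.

Required Δd = 41.54 − 41.26 = 0.28 mm
Δd = αd₀ΔT ⇒ ΔT = Δd/(αd₀) = 0.28 / (8.3×10⁻⁶ × 41.26) = 817.62 K
T_min = 17.2 + 817.62 = 834.82 °C

T = 835 °C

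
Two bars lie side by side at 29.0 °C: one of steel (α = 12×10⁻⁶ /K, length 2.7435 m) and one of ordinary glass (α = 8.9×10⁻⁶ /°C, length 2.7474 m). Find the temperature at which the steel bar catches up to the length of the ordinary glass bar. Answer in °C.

T = 489.4 °C

L₁(1 + α₁ΔT) = L₂(1 + α₂ΔT) ⇒ ΔT = (L₂ − L₁)/(α₁L₁ − α₂L₂)
L₂ − L₁ = 2.7474 − 2.7435 = 3.90×10⁻³ m
α₁L₁ − α₂L₂ = 12×10⁻⁶×2.7435 − 8.9×10⁻⁶×2.7474 = 8.47014×10⁻⁶ m/K
ΔT = 3.90×10⁻³ / 8.47014×10⁻⁶ = 460.441 K
T = 29.0 + 460.441 = 489.441 °C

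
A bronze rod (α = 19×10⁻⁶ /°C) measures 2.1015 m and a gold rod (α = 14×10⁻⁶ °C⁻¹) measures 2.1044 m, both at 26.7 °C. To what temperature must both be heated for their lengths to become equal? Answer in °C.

Equal length when α₁L₁ΔT − α₂L₂ΔT = L₂ − L₁ = 2.90×10⁻³ m
α₁L₁ = 3.99285×10⁻⁵, α₂L₂ = 2.94616×10⁻⁵ → Δ(αL) = 1.04669×10⁻⁵ m/K
ΔT = 2.90×10⁻³ / 1.04669×10⁻⁵ = 277.064 K, so T = 26.7 + 277.064 = 303.764 °C

T = 303.8 °C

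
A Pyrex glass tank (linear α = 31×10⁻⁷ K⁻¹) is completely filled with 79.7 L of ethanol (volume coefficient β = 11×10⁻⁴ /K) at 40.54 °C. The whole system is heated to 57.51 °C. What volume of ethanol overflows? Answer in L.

The tank also expands: β_container ≈ 3α = 9.3×10⁻⁶ /K
Net overflow = V₀(β_liq − 3α_cont)ΔT
β − 3α = 1.10×10⁻³ − 9.3×10⁻⁶ = 1.0907×10⁻³ /K; ΔT = 16.97 K
ΔV = 79.7 × 1.0907×10⁻³ × 16.97 = 1.48 L

1.48 L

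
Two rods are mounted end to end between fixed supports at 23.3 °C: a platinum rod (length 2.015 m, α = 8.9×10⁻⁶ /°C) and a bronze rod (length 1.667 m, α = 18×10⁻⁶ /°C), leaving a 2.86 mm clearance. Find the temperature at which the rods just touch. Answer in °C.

α₁L₁ = 1.79335×10⁻⁵ m/K, α₂L₂ = 3.0006×10⁻⁵ m/K → total 4.79395×10⁻⁵ m/K
ΔT = g/(α₁L₁+α₂L₂) = 2.86×10⁻³ / 4.79395×10⁻⁵ = 59.659 K
T = 23.3 + 59.659 = 82.959 °C

T = 83.0 °C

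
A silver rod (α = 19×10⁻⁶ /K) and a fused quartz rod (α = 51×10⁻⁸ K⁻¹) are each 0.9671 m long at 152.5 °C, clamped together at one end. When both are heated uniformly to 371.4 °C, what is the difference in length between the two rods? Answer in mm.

ΔT = 218.9 K
silver: ΔL = 19×10⁻⁶ × 0.9671 m × 218.9 = 4.0223×10⁻³ m = 4.0223 mm
fused quartz: ΔL = 51×10⁻⁸ × 0.9671 m × 218.9 = 1.0797×10⁻⁴ m = 0.10797 mm
difference = 4.0223 − 0.10797 = 3.91433 mm

3.91 mm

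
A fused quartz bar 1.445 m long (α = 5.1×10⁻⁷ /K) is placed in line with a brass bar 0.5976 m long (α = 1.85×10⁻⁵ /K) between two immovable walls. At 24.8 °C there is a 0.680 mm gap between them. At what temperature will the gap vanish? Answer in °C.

T = 82.5 °C

Gap closes when ΔL₁ + ΔL₂ = 0.680 mm = 6.80×10⁻⁴ m
(α₁L₁ + α₂L₂)ΔT = g
α₁L₁ + α₂L₂ = 5.1×10⁻⁷×1.445 + 1.85×10⁻⁵×0.5976 = 1.179255×10⁻⁵ m/K
ΔT = 6.80×10⁻⁴ / 1.179255×10⁻⁵ = 57.664 K
T = 24.8 + 57.664 = 82.464 °C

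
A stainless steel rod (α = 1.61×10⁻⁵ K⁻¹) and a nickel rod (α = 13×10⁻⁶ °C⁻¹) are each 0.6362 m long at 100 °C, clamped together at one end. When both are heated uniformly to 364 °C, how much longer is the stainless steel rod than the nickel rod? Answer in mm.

0.521 mm

ΔT = 264 K
stainless steel: ΔL = 1.61×10⁻⁵ × 0.6362 m × 264 = 2.7041×10⁻³ m = 2.7041 mm
nickel: ΔL = 13×10⁻⁶ × 0.6362 m × 264 = 2.1834×10⁻³ m = 2.1834 mm
difference = 2.7041 − 2.1834 = 0.5207 mm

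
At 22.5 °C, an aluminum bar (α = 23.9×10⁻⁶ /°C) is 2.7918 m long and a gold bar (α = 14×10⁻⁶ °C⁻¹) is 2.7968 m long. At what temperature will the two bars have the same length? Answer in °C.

T = 203.9 °C

L₁(1 + α₁ΔT) = L₂(1 + α₂ΔT) ⇒ ΔT = (L₂ − L₁)/(α₁L₁ − α₂L₂)
L₂ − L₁ = 2.7968 − 2.7918 = 5.00×10⁻³ m
α₁L₁ − α₂L₂ = 23.9×10⁻⁶×2.7918 − 14×10⁻⁶×2.7968 = 2.756882×10⁻⁵ m/K
ΔT = 5.00×10⁻³ / 2.756882×10⁻⁵ = 181.364 K
T = 22.5 + 181.364 = 203.864 °C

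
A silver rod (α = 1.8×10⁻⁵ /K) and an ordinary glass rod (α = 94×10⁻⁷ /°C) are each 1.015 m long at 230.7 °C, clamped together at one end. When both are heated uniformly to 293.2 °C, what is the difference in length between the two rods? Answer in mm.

ΔT = 62.5 K
silver: ΔL = 1.8×10⁻⁵ × 1.015 m × 62.5 = 1.1419×10⁻³ m = 1.1419 mm
ordinary glass: ΔL = 94×10⁻⁷ × 1.015 m × 62.5 = 5.9631×10⁻⁴ m = 0.59631 mm
difference = 1.1419 − 0.59631 = 0.54559 mm

0.546 mm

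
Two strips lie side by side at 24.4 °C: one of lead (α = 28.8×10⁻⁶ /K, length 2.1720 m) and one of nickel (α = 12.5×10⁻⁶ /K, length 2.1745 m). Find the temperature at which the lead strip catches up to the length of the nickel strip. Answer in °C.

T = 95.08 °C

Equal length when α₁L₁ΔT − α₂L₂ΔT = L₂ − L₁ = 2.50×10⁻³ m
α₁L₁ = 6.25536×10⁻⁵, α₂L₂ = 2.718125×10⁻⁵ → Δ(αL) = 3.537235×10⁻⁵ m/K
ΔT = 2.50×10⁻³ / 3.537235×10⁻⁵ = 70.6767 K, so T = 24.4 + 70.6767 = 95.0767 °C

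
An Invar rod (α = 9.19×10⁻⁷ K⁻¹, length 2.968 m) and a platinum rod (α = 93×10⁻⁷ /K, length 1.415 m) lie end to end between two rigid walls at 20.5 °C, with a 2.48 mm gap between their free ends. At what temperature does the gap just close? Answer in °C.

T = 177 °C

α₁L₁ = 2.727592×10⁻⁶ m/K, α₂L₂ = 1.31595×10⁻⁵ m/K → total 1.5887092×10⁻⁵ m/K
ΔT = g/(α₁L₁+α₂L₂) = 2.48×10⁻³ / 1.5887092×10⁻⁵ = 156.10 K
T = 20.5 + 156.10 = 176.60 °C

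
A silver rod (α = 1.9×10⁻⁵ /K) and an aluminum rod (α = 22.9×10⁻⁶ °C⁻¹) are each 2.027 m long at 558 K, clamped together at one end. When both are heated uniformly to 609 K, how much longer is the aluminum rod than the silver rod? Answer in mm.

ΔT = 51 K
silver: ΔL = 1.9×10⁻⁵ × 2.027 m × 51 = 1.9642×10⁻³ m = 1.9642 mm
aluminum: ΔL = 22.9×10⁻⁶ × 2.027 m × 51 = 2.3673×10⁻³ m = 2.3673 mm
difference = 2.3673 − 1.9642 = 0.4031 mm

0.403 mm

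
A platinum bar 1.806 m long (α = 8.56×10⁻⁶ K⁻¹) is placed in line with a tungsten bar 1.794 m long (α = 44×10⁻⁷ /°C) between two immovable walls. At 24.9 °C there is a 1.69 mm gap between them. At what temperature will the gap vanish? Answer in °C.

α₁L₁ = 1.545936×10⁻⁵ m/K, α₂L₂ = 7.8936×10⁻⁶ m/K → total 2.335296×10⁻⁵ m/K
ΔT = g/(α₁L₁+α₂L₂) = 1.69×10⁻³ / 2.335296×10⁻⁵ = 72.368 K
T = 24.9 + 72.368 = 97.268 °C

T = 97.3 °C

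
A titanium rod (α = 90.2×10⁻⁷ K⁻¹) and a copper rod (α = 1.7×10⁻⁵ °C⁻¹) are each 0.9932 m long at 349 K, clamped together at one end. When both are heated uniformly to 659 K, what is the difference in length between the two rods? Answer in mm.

ΔT = 310 K
titanium: ΔL = 90.2×10⁻⁷ × 0.9932 m × 310 = 2.7772×10⁻³ m = 2.7772 mm
copper: ΔL = 1.7×10⁻⁵ × 0.9932 m × 310 = 5.2342×10⁻³ m = 5.2342 mm
difference = 5.2342 − 2.7772 = 2.4570 mm

2.46 mm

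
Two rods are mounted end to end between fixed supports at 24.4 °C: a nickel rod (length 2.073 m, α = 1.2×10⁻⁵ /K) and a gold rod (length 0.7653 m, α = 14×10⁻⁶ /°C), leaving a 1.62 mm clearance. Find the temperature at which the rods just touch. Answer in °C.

α₁L₁ = 2.4876×10⁻⁵ m/K, α₂L₂ = 1.07142×10⁻⁵ m/K → total 3.55902×10⁻⁵ m/K
ΔT = g/(α₁L₁+α₂L₂) = 1.62×10⁻³ / 3.55902×10⁻⁵ = 45.518 K
T = 24.4 + 45.518 = 69.918 °C

T = 69.9 °C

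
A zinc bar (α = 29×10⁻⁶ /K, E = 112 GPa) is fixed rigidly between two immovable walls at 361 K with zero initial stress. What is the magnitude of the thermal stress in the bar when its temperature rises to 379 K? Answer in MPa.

σ = 58.5 MPa

Fully constrained: the free strain ε = αΔT is blocked, so σ = Eε = EαΔT.
|ΔT| = 18 K
σ = 112×10⁹ × 29×10⁻⁶ × 18 = 5.85×10⁷ Pa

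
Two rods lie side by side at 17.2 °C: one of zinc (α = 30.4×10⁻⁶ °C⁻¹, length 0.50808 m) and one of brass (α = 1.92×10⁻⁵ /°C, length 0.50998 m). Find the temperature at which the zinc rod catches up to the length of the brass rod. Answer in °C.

T = 353.2 °C

Equal length when α₁L₁ΔT − α₂L₂ΔT = L₂ − L₁ = 1.90×10⁻³ m
α₁L₁ = 1.5445632×10⁻⁵, α₂L₂ = 9.791616×10⁻⁶ → Δ(αL) = 5.654016×10⁻⁶ m/K
ΔT = 1.90×10⁻³ / 5.654016×10⁻⁶ = 336.044 K, so T = 17.2 + 336.044 = 353.244 °C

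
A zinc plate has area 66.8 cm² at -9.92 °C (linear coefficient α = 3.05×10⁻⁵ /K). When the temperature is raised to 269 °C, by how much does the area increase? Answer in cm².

Area coefficient ≈ 2α; |ΔT| = 278.92 K
ΔA = 2αA₀ΔT = 2(3.05×10⁻⁵)(66.8)(278.92) = 1.14 cm²

ΔA = 1.14 cm²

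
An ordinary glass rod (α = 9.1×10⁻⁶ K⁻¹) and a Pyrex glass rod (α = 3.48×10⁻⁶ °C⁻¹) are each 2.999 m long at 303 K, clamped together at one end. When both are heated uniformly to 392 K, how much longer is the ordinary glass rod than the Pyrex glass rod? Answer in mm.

ΔT = 89 K
ordinary glass: ΔL = 9.1×10⁻⁶ × 2.999 m × 89 = 2.4289×10⁻³ m = 2.4289 mm
Pyrex glass: ΔL = 3.48×10⁻⁶ × 2.999 m × 89 = 9.2885×10⁻⁴ m = 0.92885 mm
difference = 2.4289 − 0.92885 = 1.50005 mm

1.50 mm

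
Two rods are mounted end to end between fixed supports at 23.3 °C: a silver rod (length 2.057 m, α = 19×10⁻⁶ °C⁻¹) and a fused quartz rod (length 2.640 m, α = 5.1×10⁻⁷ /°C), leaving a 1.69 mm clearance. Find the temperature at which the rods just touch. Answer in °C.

T = 65.1 °C

α₁L₁ = 3.9083×10⁻⁵ m/K, α₂L₂ = 1.3464×10⁻⁶ m/K → total 4.04294×10⁻⁵ m/K
ΔT = g/(α₁L₁+α₂L₂) = 1.69×10⁻³ / 4.04294×10⁻⁵ = 41.801 K
T = 23.3 + 41.801 = 65.101 °C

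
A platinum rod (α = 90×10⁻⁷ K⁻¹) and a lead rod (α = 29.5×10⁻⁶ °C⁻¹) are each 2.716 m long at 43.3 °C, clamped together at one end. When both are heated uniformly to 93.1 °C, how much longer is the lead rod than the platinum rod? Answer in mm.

2.77 mm

ΔT = 49.8 K
platinum: ΔL = 90×10⁻⁷ × 2.716 m × 49.8 = 1.2173×10⁻³ m = 1.2173 mm
lead: ΔL = 29.5×10⁻⁶ × 2.716 m × 49.8 = 3.9901×10⁻³ m = 3.9901 mm
difference = 3.9901 − 1.2173 = 2.7728 mm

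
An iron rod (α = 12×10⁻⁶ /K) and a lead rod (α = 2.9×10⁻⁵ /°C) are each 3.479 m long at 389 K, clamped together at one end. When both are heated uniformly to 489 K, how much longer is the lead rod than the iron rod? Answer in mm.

ΔT = 100 K
iron: ΔL = 12×10⁻⁶ × 3.479 m × 100 = 4.1748×10⁻³ m = 4.1748 mm
lead: ΔL = 2.9×10⁻⁵ × 3.479 m × 100 = 1.0089×10⁻² m = 10.089 mm
difference = 10.089 − 4.1748 = 5.9142 mm

5.91 mm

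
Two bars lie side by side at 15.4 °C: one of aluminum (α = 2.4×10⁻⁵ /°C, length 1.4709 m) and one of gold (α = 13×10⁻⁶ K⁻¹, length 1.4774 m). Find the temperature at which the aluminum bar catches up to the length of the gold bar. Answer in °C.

T = 419.2 °C

Equal length when α₁L₁ΔT − α₂L₂ΔT = L₂ − L₁ = 6.50×10⁻³ m
α₁L₁ = 3.53016×10⁻⁵, α₂L₂ = 1.92062×10⁻⁵ → Δ(αL) = 1.60954×10⁻⁵ m/K
ΔT = 6.50×10⁻³ / 1.60954×10⁻⁵ = 403.842 K, so T = 15.4 + 403.842 = 419.242 °C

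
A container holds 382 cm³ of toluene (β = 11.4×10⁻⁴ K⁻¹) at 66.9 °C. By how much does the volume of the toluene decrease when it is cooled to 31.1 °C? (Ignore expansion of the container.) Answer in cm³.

|ΔT| = |31.1 − 66.9| = 35.8 K
ΔV = βV₀ΔT = (11.4×10⁻⁴)(382)(35.8) = 15.6 cm³

ΔV = 15.6 cm³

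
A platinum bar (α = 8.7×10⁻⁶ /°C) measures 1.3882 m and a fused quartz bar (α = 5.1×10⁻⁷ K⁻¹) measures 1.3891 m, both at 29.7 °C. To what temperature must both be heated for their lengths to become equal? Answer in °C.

L₁(1 + α₁ΔT) = L₂(1 + α₂ΔT) ⇒ ΔT = (L₂ − L₁)/(α₁L₁ − α₂L₂)
L₂ − L₁ = 1.3891 − 1.3882 = 9.00×10⁻⁴ m
α₁L₁ − α₂L₂ = 8.7×10⁻⁶×1.3882 − 5.1×10⁻⁷×1.3891 = 1.1368899×10⁻⁵ m/K
ΔT = 9.00×10⁻⁴ / 1.1368899×10⁻⁵ = 79.163 K
T = 29.7 + 79.163 = 108.863 °C

T = 108.9 °C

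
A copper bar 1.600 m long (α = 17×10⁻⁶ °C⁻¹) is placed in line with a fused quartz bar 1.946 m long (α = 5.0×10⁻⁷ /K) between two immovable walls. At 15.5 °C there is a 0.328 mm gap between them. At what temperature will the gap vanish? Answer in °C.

α₁L₁ = 2.720×10⁻⁵ m/K, α₂L₂ = 9.730×10⁻⁷ m/K → total 2.8173×10⁻⁵ m/K
ΔT = g/(α₁L₁+α₂L₂) = 3.28×10⁻⁴ / 2.8173×10⁻⁵ = 11.642 K
T = 15.5 + 11.642 = 27.142 °C

T = 27.1 °C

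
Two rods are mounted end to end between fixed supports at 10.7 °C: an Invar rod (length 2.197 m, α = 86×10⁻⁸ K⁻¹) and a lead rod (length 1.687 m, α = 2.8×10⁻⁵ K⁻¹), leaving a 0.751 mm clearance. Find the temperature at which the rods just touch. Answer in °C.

T = 26.0 °C

α₁L₁ = 1.88942×10⁻⁶ m/K, α₂L₂ = 4.7236×10⁻⁵ m/K → total 4.912542×10⁻⁵ m/K
ΔT = g/(α₁L₁+α₂L₂) = 7.51×10⁻⁴ / 4.912542×10⁻⁵ = 15.287 K
T = 10.7 + 15.287 = 25.987 °C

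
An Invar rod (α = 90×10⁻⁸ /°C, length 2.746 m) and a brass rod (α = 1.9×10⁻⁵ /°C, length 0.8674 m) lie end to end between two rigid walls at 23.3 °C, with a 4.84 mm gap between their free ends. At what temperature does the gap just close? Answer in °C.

T = 279 °C

α₁L₁ = 2.4714×10⁻⁶ m/K, α₂L₂ = 1.64806×10⁻⁵ m/K → total 1.8952×10⁻⁵ m/K
ΔT = g/(α₁L₁+α₂L₂) = 4.84×10⁻³ / 1.8952×10⁻⁵ = 255.38 K
T = 23.3 + 255.38 = 278.68 °C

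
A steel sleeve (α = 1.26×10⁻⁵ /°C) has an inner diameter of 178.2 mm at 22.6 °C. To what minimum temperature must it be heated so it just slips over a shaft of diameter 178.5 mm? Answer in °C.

T = 156 °C

Required Δd = 178.5 − 178.2 = 0.3 mm
Δd = αd₀ΔT ⇒ ΔT = Δd/(αd₀) = 0.3 / (1.26×10⁻⁵ × 178.2) = 133.61 K
T_min = 22.6 + 133.61 = 156.21 °C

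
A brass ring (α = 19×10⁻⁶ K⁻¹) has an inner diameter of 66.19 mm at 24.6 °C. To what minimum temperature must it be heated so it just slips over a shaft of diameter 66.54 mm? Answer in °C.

T = 303 °C

Required Δd = 66.54 − 66.19 = 0.35 mm
Δd = αd₀ΔT ⇒ ΔT = Δd/(αd₀) = 0.35 / (19×10⁻⁶ × 66.19) = 278.31 K
T_min = 24.6 + 278.31 = 302.91 °C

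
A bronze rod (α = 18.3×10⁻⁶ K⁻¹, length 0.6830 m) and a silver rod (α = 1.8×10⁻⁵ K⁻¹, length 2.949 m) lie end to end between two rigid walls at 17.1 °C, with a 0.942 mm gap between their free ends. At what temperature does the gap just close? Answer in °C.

α₁L₁ = 1.24989×10⁻⁵ m/K, α₂L₂ = 5.3082×10⁻⁵ m/K → total 6.55809×10⁻⁵ m/K
ΔT = g/(α₁L₁+α₂L₂) = 9.42×10⁻⁴ / 6.55809×10⁻⁵ = 14.364 K
T = 17.1 + 14.364 = 31.464 °C

T = 31.5 °C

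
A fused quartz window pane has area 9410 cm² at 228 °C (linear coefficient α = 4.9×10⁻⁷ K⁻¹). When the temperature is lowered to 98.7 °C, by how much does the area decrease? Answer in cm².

Area coefficient ≈ 2α; |ΔT| = 129.3 K
ΔA = 2αA₀ΔT = 2(4.9×10⁻⁷)(9410)(129.3) = 1.19 cm²

ΔA = 1.19 cm²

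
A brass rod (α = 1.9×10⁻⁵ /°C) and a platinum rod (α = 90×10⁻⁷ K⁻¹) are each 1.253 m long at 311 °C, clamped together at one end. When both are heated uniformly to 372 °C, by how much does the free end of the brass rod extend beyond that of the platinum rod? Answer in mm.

0.764 mm

ΔT = 61 K
brass: ΔL = 1.9×10⁻⁵ × 1.253 m × 61 = 1.4522×10⁻³ m = 1.4522 mm
platinum: ΔL = 90×10⁻⁷ × 1.253 m × 61 = 6.8790×10⁻⁴ m = 0.68790 mm
difference = 1.4522 − 0.68790 = 0.7643 mm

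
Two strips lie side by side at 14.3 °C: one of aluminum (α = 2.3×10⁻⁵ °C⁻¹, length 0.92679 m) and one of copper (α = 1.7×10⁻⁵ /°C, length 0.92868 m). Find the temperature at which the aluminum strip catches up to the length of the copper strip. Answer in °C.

T = 356.2 °C

L₁(1 + α₁ΔT) = L₂(1 + α₂ΔT) ⇒ ΔT = (L₂ − L₁)/(α₁L₁ − α₂L₂)
L₂ − L₁ = 0.92868 − 0.92679 = 1.89×10⁻³ m
α₁L₁ − α₂L₂ = 2.3×10⁻⁵×0.92679 − 1.7×10⁻⁵×0.92868 = 5.52861×10⁻⁶ m/K
ΔT = 1.89×10⁻³ / 5.52861×10⁻⁶ = 341.858 K
T = 14.3 + 341.858 = 356.158 °C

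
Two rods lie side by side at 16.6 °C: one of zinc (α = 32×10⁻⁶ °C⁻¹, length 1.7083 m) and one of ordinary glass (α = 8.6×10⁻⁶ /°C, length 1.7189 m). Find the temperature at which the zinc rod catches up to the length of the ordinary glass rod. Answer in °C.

T = 282.4 °C

Equal length when α₁L₁ΔT − α₂L₂ΔT = L₂ − L₁ = 1.06×10⁻² m
α₁L₁ = 5.46656×10⁻⁵, α₂L₂ = 1.478254×10⁻⁵ → Δ(αL) = 3.988306×10⁻⁵ m/K
ΔT = 1.06×10⁻² / 3.988306×10⁻⁵ = 265.777 K, so T = 16.6 + 265.777 = 282.377 °C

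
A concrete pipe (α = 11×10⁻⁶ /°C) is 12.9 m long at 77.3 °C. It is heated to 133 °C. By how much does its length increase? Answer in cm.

|ΔT| = |133 − 77.3| = 55.7 K
ΔL = αL₀ΔT = (11×10⁻⁶)(12.9)(55.7) = 7.90×10⁻³ m

ΔL = 0.790 cm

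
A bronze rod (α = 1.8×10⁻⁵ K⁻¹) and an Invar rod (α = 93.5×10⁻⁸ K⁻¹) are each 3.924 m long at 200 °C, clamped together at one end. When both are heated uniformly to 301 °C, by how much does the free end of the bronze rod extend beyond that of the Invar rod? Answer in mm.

6.76 mm

ΔT = 101 K
bronze: ΔL = 1.8×10⁻⁵ × 3.924 m × 101 = 7.1338×10⁻³ m = 7.1338 mm
Invar: ΔL = 93.5×10⁻⁸ × 3.924 m × 101 = 3.7056×10⁻⁴ m = 0.37056 mm
difference = 7.1338 − 0.37056 = 6.76324 mm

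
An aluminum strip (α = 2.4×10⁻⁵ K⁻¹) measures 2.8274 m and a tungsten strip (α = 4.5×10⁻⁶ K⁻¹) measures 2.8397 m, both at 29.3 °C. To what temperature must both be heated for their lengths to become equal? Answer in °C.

T = 252.6 °C

Equal length when α₁L₁ΔT − α₂L₂ΔT = L₂ − L₁ = 1.23×10⁻² m
α₁L₁ = 6.78576×10⁻⁵, α₂L₂ = 1.277865×10⁻⁵ → Δ(αL) = 5.507895×10⁻⁵ m/K
ΔT = 1.23×10⁻² / 5.507895×10⁻⁵ = 223.316 K, so T = 29.3 + 223.316 = 252.616 °C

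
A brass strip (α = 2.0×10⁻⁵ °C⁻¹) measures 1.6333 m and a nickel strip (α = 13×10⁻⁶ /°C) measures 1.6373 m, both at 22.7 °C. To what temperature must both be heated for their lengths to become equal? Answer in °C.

T = 374.2 °C

Equal length when α₁L₁ΔT − α₂L₂ΔT = L₂ − L₁ = 4.00×10⁻³ m
α₁L₁ = 3.2666×10⁻⁵, α₂L₂ = 2.12849×10⁻⁵ → Δ(αL) = 1.13811×10⁻⁵ m/K
ΔT = 4.00×10⁻³ / 1.13811×10⁻⁵ = 351.460 K, so T = 22.7 + 351.460 = 374.160 °C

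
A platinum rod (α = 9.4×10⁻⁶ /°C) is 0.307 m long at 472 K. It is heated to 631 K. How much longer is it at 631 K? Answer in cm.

|ΔT| = |631 − 472| = 159 K
ΔL = αL₀ΔT = (9.4×10⁻⁶)(0.307)(159) = 4.59×10⁻⁴ m

ΔL = 0.0459 cm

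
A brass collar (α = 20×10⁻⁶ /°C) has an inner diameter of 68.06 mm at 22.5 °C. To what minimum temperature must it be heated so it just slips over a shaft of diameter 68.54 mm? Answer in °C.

T = 375 °C

Required Δd = 68.54 − 68.06 = 0.48 mm
Δd = αd₀ΔT ⇒ ΔT = Δd/(αd₀) = 0.48 / (20×10⁻⁶ × 68.06) = 352.63 K
T_min = 22.5 + 352.63 = 375.13 °C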